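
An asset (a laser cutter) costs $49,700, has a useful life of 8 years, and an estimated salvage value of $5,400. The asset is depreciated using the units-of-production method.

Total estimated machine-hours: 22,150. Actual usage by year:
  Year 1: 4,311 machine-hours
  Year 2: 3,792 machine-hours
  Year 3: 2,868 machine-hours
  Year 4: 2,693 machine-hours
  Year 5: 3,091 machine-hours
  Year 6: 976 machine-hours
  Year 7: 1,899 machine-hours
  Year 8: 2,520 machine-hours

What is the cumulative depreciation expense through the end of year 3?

$21,942

Depreciable base = $49,700 − $5,400 = $44,300.
Rate = $44,300 / 22,150 machine-hours = $2 per machine-hour.
Year 1: 4,311 × $2 = $8,622. Book value $41,078.
Year 2: 3,792 × $2 = $7,584. Book value $33,494.
Year 3: 2,868 × $2 = $5,736. Book value $27,758.
Accumulated through year 3 = $49,700 − $27,758 = $21,942.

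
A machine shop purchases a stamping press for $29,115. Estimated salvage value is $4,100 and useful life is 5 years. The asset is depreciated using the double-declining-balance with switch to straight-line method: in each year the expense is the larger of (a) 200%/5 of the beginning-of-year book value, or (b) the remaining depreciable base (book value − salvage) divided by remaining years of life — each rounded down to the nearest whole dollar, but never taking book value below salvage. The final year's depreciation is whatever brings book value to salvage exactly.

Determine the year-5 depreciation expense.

Depreciable base = $29,115 − $4,100 = $25,015.
Year 1: DB = ⌊$29,115 × 200%/5⌋ = $11,646; SL = ⌊$25,015/5⌋ = $5,003 → take DB $11,646. Book value $17,469.
Year 2: DB = ⌊$17,469 × 200%/5⌋ = $6,987; SL = ⌊$13,369/4⌋ = $3,342 → take DB $6,987. Book value $10,482.
Year 3: DB = ⌊$10,482 × 200%/5⌋ = $4,192; SL = ⌊$6,382/3⌋ = $2,127 → take DB $4,192. Book value $6,290.
Year 4: DB = ⌊$6,290 × 200%/5⌋ = $2,516; SL = ⌊$2,190/2⌋ = $1,095 → take DB $2,516, capped at $2,190. Book value $4,100.
Year 5 (final): $4,100 − $4,100 = $0. Book value $4,100.

$0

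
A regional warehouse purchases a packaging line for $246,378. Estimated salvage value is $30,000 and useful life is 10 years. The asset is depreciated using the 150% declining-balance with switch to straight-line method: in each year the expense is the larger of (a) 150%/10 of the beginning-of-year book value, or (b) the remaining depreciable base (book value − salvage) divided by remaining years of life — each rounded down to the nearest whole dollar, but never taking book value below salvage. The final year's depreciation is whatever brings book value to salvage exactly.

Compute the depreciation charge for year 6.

$16,398

Depreciable base = $246,378 − $30,000 = $216,378.
Year 1: DB = ⌊$246,378 × 150%/10⌋ = $36,956; SL = ⌊$216,378/10⌋ = $21,637 → take DB $36,956. Book value $209,422.
Year 2: DB = ⌊$209,422 × 150%/10⌋ = $31,413; SL = ⌊$179,422/9⌋ = $19,935 → take DB $31,413. Book value $178,009.
Year 3: DB = ⌊$178,009 × 150%/10⌋ = $26,701; SL = ⌊$148,009/8⌋ = $18,501 → take DB $26,701. Book value $151,308.
Year 4: DB = ⌊$151,308 × 150%/10⌋ = $22,696; SL = ⌊$121,308/7⌋ = $17,329 → take DB $22,696. Book value $128,612.
Year 5: DB = ⌊$128,612 × 150%/10⌋ = $19,291; SL = ⌊$98,612/6⌋ = $16,435 → take DB $19,291. Book value $109,321.
Year 6: DB = ⌊$109,321 × 150%/10⌋ = $16,398; SL = ⌊$79,321/5⌋ = $15,864 → take DB $16,398. Book value $92,923.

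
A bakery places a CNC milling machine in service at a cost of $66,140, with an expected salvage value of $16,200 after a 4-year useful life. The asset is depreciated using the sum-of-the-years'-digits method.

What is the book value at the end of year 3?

$21,194

Depreciable base = $66,140 − $16,200 = $49,940.
Sum of the years' digits = 4+3+2+1 = 10.
Year 1: $49,940 × 4/10 = $19,976. Book value $46,164.
Year 2: $49,940 × 3/10 = $14,982. Book value $31,182.
Year 3: $49,940 × 2/10 = $9,988. Book value $21,194.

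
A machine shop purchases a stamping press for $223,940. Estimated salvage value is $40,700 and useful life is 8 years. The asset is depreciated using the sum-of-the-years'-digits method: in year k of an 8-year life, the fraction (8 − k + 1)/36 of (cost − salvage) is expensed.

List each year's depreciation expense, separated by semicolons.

Depreciable base = $223,940 − $40,700 = $183,240.
Sum of the years' digits = 8+7+6+5+4+3+2+1 = 36.
Year 1: $183,240 × 8/36 = $40,720. Book value $183,220.
Year 2: $183,240 × 7/36 = $35,630. Book value $147,590.
Year 3: $183,240 × 6/36 = $30,540. Book value $117,050.
Year 4: $183,240 × 5/36 = $25,450. Book value $91,600.
Year 5: $183,240 × 4/36 = $20,360. Book value $71,240.
Year 6: $183,240 × 3/36 = $15,270. Book value $55,970.
Year 7: $183,240 × 2/36 = $10,180. Book value $45,790.
Year 8: $183,240 × 1/36 = $5,090. Book value $40,700.

$40,720; $35,630; $30,540; $25,450; $20,360; $15,270; $10,180; $5,090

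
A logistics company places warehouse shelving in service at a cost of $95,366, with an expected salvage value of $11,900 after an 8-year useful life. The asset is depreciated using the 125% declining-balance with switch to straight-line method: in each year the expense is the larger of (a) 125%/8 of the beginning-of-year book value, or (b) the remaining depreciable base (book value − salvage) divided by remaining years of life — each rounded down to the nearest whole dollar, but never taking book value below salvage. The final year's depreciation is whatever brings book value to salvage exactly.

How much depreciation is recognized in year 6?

Depreciable base = $95,366 − $11,900 = $83,466.
Year 1: DB = ⌊$95,366 × 125%/8⌋ = $14,900; SL = ⌊$83,466/8⌋ = $10,433 → take DB $14,900. Book value $80,466.
Year 2: DB = ⌊$80,466 × 125%/8⌋ = $12,572; SL = ⌊$68,566/7⌋ = $9,795 → take DB $12,572. Book value $67,894.
Year 3: DB = ⌊$67,894 × 125%/8⌋ = $10,608; SL = ⌊$55,994/6⌋ = $9,332 → take DB $10,608. Book value $57,286.
Year 4: DB = ⌊$57,286 × 125%/8⌋ = $8,950; SL = ⌊$45,386/5⌋ = $9,077 → take SL $9,077. Book value $48,209.
Year 5: DB = ⌊$48,209 × 125%/8⌋ = $7,532; SL = ⌊$36,309/4⌋ = $9,077 → take SL $9,077. Book value $39,132.
Year 6: DB = ⌊$39,132 × 125%/8⌋ = $6,114; SL = ⌊$27,232/3⌋ = $9,077 → take SL $9,077. Book value $30,055.

$9,077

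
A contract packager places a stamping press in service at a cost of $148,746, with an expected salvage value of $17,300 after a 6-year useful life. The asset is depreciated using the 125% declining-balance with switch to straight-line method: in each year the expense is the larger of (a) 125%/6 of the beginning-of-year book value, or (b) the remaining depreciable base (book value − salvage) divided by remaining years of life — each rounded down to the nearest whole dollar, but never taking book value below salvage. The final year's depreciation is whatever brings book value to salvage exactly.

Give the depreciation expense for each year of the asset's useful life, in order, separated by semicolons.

Depreciable base = $148,746 − $17,300 = $131,446.
Year 1: DB = ⌊$148,746 × 125%/6⌋ = $30,988; SL = ⌊$131,446/6⌋ = $21,907 → take DB $30,988. Book value $117,758.
Year 2: DB = ⌊$117,758 × 125%/6⌋ = $24,532; SL = ⌊$100,458/5⌋ = $20,091 → take DB $24,532. Book value $93,226.
Year 3: DB = ⌊$93,226 × 125%/6⌋ = $19,422; SL = ⌊$75,926/4⌋ = $18,981 → take DB $19,422. Book value $73,804.
Year 4: DB = ⌊$73,804 × 125%/6⌋ = $15,375; SL = ⌊$56,504/3⌋ = $18,834 → take SL $18,834. Book value $54,970.
Year 5: DB = ⌊$54,970 × 125%/6⌋ = $11,452; SL = ⌊$37,670/2⌋ = $18,835 → take SL $18,835. Book value $36,135.
Year 6 (final): $36,135 − $17,300 = $18,835. Book value $17,300.

$30,988; $24,532; $19,422; $18,834; $18,835; $18,835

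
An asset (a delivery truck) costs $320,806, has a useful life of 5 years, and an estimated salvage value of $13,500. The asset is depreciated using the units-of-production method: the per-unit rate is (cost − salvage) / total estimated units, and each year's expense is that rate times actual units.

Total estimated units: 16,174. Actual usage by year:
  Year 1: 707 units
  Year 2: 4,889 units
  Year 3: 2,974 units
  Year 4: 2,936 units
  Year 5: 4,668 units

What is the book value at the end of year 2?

Depreciable base = $320,806 − $13,500 = $307,306.
Rate = $307,306 / 16,174 units = $19 per unit.
Year 1: 707 × $19 = $13,433. Book value $307,373.
Year 2: 4,889 × $19 = $92,891. Book value $214,482.

$214,482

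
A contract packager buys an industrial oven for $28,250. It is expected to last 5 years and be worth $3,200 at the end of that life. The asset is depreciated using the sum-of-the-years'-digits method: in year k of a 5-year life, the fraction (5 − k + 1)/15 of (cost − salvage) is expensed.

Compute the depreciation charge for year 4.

Depreciable base = $28,250 − $3,200 = $25,050.
Sum of the years' digits = 5+4+3+2+1 = 15.
Year 1: $25,050 × 5/15 = $8,350. Book value $19,900.
Year 2: $25,050 × 4/15 = $6,680. Book value $13,220.
Year 3: $25,050 × 3/15 = $5,010. Book value $8,210.
Year 4: $25,050 × 2/15 = $3,340. Book value $4,870.

$3,340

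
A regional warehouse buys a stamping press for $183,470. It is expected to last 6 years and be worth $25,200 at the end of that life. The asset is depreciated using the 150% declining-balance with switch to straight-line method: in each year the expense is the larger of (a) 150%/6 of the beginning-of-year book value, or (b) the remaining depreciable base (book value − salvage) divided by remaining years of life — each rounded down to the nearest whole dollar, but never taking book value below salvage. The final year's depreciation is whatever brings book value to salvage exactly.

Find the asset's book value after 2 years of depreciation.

$103,203

Depreciable base = $183,470 − $25,200 = $158,270.
Year 1: DB = ⌊$183,470 × 150%/6⌋ = $45,867; SL = ⌊$158,270/6⌋ = $26,378 → take DB $45,867. Book value $137,603.
Year 2: DB = ⌊$137,603 × 150%/6⌋ = $34,400; SL = ⌊$112,403/5⌋ = $22,480 → take DB $34,400. Book value $103,203.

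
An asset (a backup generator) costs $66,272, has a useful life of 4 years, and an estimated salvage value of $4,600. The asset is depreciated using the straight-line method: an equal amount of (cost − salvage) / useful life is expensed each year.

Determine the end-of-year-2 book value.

Depreciable base = $66,272 − $4,600 = $61,672.
Annual expense = $61,672 / 4 = $15,418.
End of year 1: book value $50,854.
End of year 2: book value $35,436.

$35,436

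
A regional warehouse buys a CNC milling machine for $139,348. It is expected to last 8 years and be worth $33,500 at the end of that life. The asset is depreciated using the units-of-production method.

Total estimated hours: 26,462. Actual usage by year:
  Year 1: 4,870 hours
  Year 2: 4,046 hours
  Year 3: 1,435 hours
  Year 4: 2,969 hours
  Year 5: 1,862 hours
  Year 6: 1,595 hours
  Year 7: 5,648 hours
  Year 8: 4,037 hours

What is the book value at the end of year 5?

$78,620

Depreciable base = $139,348 − $33,500 = $105,848.
Rate = $105,848 / 26,462 hours = $4 per hour.
Year 1: 4,870 × $4 = $19,480. Book value $119,868.
Year 2: 4,046 × $4 = $16,184. Book value $103,684.
Year 3: 1,435 × $4 = $5,740. Book value $97,944.
Year 4: 2,969 × $4 = $11,876. Book value $86,068.
Year 5: 1,862 × $4 = $7,448. Book value $78,620.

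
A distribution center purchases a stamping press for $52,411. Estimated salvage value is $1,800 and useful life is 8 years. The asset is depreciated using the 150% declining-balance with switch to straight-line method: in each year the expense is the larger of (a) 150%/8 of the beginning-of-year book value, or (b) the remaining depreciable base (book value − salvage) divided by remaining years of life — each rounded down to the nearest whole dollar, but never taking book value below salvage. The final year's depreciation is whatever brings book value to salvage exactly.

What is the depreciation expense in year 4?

$5,271

Depreciable base = $52,411 − $1,800 = $50,611.
Year 1: DB = ⌊$52,411 × 150%/8⌋ = $9,827; SL = ⌊$50,611/8⌋ = $6,326 → take DB $9,827. Book value $42,584.
Year 2: DB = ⌊$42,584 × 150%/8⌋ = $7,984; SL = ⌊$40,784/7⌋ = $5,826 → take DB $7,984. Book value $34,600.
Year 3: DB = ⌊$34,600 × 150%/8⌋ = $6,487; SL = ⌊$32,800/6⌋ = $5,466 → take DB $6,487. Book value $28,113.
Year 4: DB = ⌊$28,113 × 150%/8⌋ = $5,271; SL = ⌊$26,313/5⌋ = $5,262 → take DB $5,271. Book value $22,842.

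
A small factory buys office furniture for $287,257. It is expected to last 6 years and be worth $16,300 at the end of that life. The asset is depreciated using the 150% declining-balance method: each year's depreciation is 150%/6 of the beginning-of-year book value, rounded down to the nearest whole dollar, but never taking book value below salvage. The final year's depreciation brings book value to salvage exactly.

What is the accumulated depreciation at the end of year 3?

Depreciable base = $287,257 − $16,300 = $270,957.
Year 1: ⌊$287,257 × 150%/6⌋ = $71,814. Book value $215,443.
Year 2: ⌊$215,443 × 150%/6⌋ = $53,860. Book value $161,583.
Year 3: ⌊$161,583 × 150%/6⌋ = $40,395. Book value $121,188.
Accumulated through year 3 = $287,257 − $121,188 = $166,069.

$166,069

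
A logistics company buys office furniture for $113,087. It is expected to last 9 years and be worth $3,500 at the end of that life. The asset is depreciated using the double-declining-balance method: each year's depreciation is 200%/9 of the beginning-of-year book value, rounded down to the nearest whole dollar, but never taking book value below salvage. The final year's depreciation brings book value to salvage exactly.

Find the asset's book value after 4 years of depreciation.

$41,385

Depreciable base = $113,087 − $3,500 = $109,587.
Year 1: ⌊$113,087 × 200%/9⌋ = $25,130. Book value $87,957.
Year 2: ⌊$87,957 × 200%/9⌋ = $19,546. Book value $68,411.
Year 3: ⌊$68,411 × 200%/9⌋ = $15,202. Book value $53,209.
Year 4: ⌊$53,209 × 200%/9⌋ = $11,824. Book value $41,385.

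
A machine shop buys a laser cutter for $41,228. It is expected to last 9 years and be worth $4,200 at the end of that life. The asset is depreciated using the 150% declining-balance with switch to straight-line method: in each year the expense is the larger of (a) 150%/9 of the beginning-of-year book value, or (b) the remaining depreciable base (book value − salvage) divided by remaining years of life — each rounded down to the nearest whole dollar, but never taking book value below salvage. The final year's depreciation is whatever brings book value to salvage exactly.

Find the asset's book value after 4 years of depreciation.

$19,884

Depreciable base = $41,228 − $4,200 = $37,028.
Year 1: DB = ⌊$41,228 × 150%/9⌋ = $6,871; SL = ⌊$37,028/9⌋ = $4,114 → take DB $6,871. Book value $34,357.
Year 2: DB = ⌊$34,357 × 150%/9⌋ = $5,726; SL = ⌊$30,157/8⌋ = $3,769 → take DB $5,726. Book value $28,631.
Year 3: DB = ⌊$28,631 × 150%/9⌋ = $4,771; SL = ⌊$24,431/7⌋ = $3,490 → take DB $4,771. Book value $23,860.
Year 4: DB = ⌊$23,860 × 150%/9⌋ = $3,976; SL = ⌊$19,660/6⌋ = $3,276 → take DB $3,976. Book value $19,884.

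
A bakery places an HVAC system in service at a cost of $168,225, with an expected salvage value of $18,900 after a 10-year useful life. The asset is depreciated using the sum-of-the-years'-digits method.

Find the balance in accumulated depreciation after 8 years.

Depreciable base = $168,225 − $18,900 = $149,325.
Sum of the years' digits = 10+9+8+7+6+5+4+3+2+1 = 55.
Year 1: $149,325 × 10/55 = $27,150. Book value $141,075.
Year 2: $149,325 × 9/55 = $24,435. Book value $116,640.
Year 3: $149,325 × 8/55 = $21,720. Book value $94,920.
Year 4: $149,325 × 7/55 = $19,005. Book value $75,915.
Year 5: $149,325 × 6/55 = $16,290. Book value $59,625.
Year 6: $149,325 × 5/55 = $13,575. Book value $46,050.
Year 7: $149,325 × 4/55 = $10,860. Book value $35,190.
Year 8: $149,325 × 3/55 = $8,145. Book value $27,045.
Accumulated through year 8 = $168,225 − $27,045 = $141,180.

$141,180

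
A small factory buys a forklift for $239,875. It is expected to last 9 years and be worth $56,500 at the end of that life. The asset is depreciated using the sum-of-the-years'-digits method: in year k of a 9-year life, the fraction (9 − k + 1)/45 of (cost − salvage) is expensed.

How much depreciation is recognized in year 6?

$16,300

Depreciable base = $239,875 − $56,500 = $183,375.
Sum of the years' digits = 9+8+7+6+5+4+3+2+1 = 45.
Year 1: $183,375 × 9/45 = $36,675. Book value $203,200.
Year 2: $183,375 × 8/45 = $32,600. Book value $170,600.
Year 3: $183,375 × 7/45 = $28,525. Book value $142,075.
Year 4: $183,375 × 6/45 = $24,450. Book value $117,625.
Year 5: $183,375 × 5/45 = $20,375. Book value $97,250.
Year 6: $183,375 × 4/45 = $16,300. Book value $80,950.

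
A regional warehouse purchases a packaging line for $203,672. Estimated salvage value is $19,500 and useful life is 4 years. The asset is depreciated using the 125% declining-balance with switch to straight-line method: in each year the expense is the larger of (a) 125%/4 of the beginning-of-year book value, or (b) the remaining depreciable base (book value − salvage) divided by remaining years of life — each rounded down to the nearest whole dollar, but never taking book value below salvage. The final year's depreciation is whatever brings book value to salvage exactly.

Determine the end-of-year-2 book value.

$96,268

Depreciable base = $203,672 − $19,500 = $184,172.
Year 1: DB = ⌊$203,672 × 125%/4⌋ = $63,647; SL = ⌊$184,172/4⌋ = $46,043 → take DB $63,647. Book value $140,025.
Year 2: DB = ⌊$140,025 × 125%/4⌋ = $43,757; SL = ⌊$120,525/3⌋ = $40,175 → take DB $43,757. Book value $96,268.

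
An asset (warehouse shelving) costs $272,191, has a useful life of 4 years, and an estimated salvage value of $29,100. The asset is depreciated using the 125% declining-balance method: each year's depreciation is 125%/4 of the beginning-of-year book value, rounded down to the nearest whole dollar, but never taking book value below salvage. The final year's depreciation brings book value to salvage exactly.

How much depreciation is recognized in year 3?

Depreciable base = $272,191 − $29,100 = $243,091.
Year 1: ⌊$272,191 × 125%/4⌋ = $85,059. Book value $187,132.
Year 2: ⌊$187,132 × 125%/4⌋ = $58,478. Book value $128,654.
Year 3: ⌊$128,654 × 125%/4⌋ = $40,204. Book value $88,450.

$40,204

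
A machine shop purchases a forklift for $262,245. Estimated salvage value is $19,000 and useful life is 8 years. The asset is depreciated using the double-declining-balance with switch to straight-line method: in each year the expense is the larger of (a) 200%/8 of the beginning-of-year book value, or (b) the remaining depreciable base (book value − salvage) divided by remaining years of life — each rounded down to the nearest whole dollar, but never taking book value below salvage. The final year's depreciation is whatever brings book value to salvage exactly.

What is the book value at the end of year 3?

Depreciable base = $262,245 − $19,000 = $243,245.
Year 1: DB = ⌊$262,245 × 200%/8⌋ = $65,561; SL = ⌊$243,245/8⌋ = $30,405 → take DB $65,561. Book value $196,684.
Year 2: DB = ⌊$196,684 × 200%/8⌋ = $49,171; SL = ⌊$177,684/7⌋ = $25,383 → take DB $49,171. Book value $147,513.
Year 3: DB = ⌊$147,513 × 200%/8⌋ = $36,878; SL = ⌊$128,513/6⌋ = $21,418 → take DB $36,878. Book value $110,635.

$110,635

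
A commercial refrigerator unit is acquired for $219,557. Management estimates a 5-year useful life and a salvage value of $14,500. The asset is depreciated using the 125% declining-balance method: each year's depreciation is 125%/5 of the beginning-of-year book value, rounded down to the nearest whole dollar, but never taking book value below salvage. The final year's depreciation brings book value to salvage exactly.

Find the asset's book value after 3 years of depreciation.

Depreciable base = $219,557 − $14,500 = $205,057.
Year 1: ⌊$219,557 × 125%/5⌋ = $54,889. Book value $164,668.
Year 2: ⌊$164,668 × 125%/5⌋ = $41,167. Book value $123,501.
Year 3: ⌊$123,501 × 125%/5⌋ = $30,875. Book value $92,626.

$92,626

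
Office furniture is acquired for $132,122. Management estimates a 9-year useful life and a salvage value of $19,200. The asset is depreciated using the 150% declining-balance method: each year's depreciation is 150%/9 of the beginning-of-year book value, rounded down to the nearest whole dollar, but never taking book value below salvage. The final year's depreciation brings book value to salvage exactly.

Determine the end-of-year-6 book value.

Depreciable base = $132,122 − $19,200 = $112,922.
Year 1: ⌊$132,122 × 150%/9⌋ = $22,020. Book value $110,102.
Year 2: ⌊$110,102 × 150%/9⌋ = $18,350. Book value $91,752.
Year 3: ⌊$91,752 × 150%/9⌋ = $15,292. Book value $76,460.
Year 4: ⌊$76,460 × 150%/9⌋ = $12,743. Book value $63,717.
Year 5: ⌊$63,717 × 150%/9⌋ = $10,619. Book value $53,098.
Year 6: ⌊$53,098 × 150%/9⌋ = $8,849. Book value $44,249.

$44,249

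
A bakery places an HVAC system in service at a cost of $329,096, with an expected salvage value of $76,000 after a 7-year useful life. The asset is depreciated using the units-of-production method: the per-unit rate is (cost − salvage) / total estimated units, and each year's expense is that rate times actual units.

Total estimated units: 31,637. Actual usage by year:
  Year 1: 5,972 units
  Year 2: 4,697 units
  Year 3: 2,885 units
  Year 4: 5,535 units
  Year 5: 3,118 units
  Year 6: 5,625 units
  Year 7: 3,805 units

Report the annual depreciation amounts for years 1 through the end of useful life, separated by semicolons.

$47,776; $37,576; $23,080; $44,280; $24,944; $45,000; $30,440

Depreciable base = $329,096 − $76,000 = $253,096.
Rate = $253,096 / 31,637 units = $8 per unit.
Year 1: 5,972 × $8 = $47,776. Book value $281,320.
Year 2: 4,697 × $8 = $37,576. Book value $243,744.
Year 3: 2,885 × $8 = $23,080. Book value $220,664.
Year 4: 5,535 × $8 = $44,280. Book value $176,384.
Year 5: 3,118 × $8 = $24,944. Book value $151,440.
Year 6: 5,625 × $8 = $45,000. Book value $106,440.
Year 7: 3,805 × $8 = $30,440. Book value $76,000.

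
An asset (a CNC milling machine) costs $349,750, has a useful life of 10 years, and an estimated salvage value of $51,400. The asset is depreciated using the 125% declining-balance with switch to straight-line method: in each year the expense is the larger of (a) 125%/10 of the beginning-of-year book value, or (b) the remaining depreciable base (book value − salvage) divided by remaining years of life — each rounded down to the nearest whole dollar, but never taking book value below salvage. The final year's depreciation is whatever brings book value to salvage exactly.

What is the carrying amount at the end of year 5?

$179,391

Depreciable base = $349,750 − $51,400 = $298,350.
Year 1: DB = ⌊$349,750 × 125%/10⌋ = $43,718; SL = ⌊$298,350/10⌋ = $29,835 → take DB $43,718. Book value $306,032.
Year 2: DB = ⌊$306,032 × 125%/10⌋ = $38,254; SL = ⌊$254,632/9⌋ = $28,292 → take DB $38,254. Book value $267,778.
Year 3: DB = ⌊$267,778 × 125%/10⌋ = $33,472; SL = ⌊$216,378/8⌋ = $27,047 → take DB $33,472. Book value $234,306.
Year 4: DB = ⌊$234,306 × 125%/10⌋ = $29,288; SL = ⌊$182,906/7⌋ = $26,129 → take DB $29,288. Book value $205,018.
Year 5: DB = ⌊$205,018 × 125%/10⌋ = $25,627; SL = ⌊$153,618/6⌋ = $25,603 → take DB $25,627. Book value $179,391.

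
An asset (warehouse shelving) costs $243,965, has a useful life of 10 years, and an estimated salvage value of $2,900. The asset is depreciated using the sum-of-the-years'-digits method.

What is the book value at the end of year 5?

Depreciable base = $243,965 − $2,900 = $241,065.
Sum of the years' digits = 10+9+8+7+6+5+4+3+2+1 = 55.
Year 1: $241,065 × 10/55 = $43,830. Book value $200,135.
Year 2: $241,065 × 9/55 = $39,447. Book value $160,688.
Year 3: $241,065 × 8/55 = $35,064. Book value $125,624.
Year 4: $241,065 × 7/55 = $30,681. Book value $94,943.
Year 5: $241,065 × 6/55 = $26,298. Book value $68,645.

$68,645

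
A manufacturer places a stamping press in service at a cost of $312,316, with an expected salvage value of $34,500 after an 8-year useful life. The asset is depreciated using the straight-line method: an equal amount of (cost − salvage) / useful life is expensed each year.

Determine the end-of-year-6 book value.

Depreciable base = $312,316 − $34,500 = $277,816.
Annual expense = $277,816 / 8 = $34,727.
End of year 1: book value $277,589.
End of year 2: book value $242,862.
End of year 3: book value $208,135.
End of year 4: book value $173,408.
End of year 5: book value $138,681.
End of year 6: book value $103,954.

$103,954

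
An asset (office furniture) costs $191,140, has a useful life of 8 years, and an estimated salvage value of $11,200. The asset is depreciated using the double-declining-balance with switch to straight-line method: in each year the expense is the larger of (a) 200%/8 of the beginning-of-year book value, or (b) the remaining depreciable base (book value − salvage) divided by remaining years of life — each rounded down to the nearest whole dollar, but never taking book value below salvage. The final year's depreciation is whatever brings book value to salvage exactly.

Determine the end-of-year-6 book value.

Depreciable base = $191,140 − $11,200 = $179,940.
Year 1: DB = ⌊$191,140 × 200%/8⌋ = $47,785; SL = ⌊$179,940/8⌋ = $22,492 → take DB $47,785. Book value $143,355.
Year 2: DB = ⌊$143,355 × 200%/8⌋ = $35,838; SL = ⌊$132,155/7⌋ = $18,879 → take DB $35,838. Book value $107,517.
Year 3: DB = ⌊$107,517 × 200%/8⌋ = $26,879; SL = ⌊$96,317/6⌋ = $16,052 → take DB $26,879. Book value $80,638.
Year 4: DB = ⌊$80,638 × 200%/8⌋ = $20,159; SL = ⌊$69,438/5⌋ = $13,887 → take DB $20,159. Book value $60,479.
Year 5: DB = ⌊$60,479 × 200%/8⌋ = $15,119; SL = ⌊$49,279/4⌋ = $12,319 → take DB $15,119. Book value $45,360.
Year 6: DB = ⌊$45,360 × 200%/8⌋ = $11,340; SL = ⌊$34,160/3⌋ = $11,386 → take SL $11,386. Book value $33,974.

$33,974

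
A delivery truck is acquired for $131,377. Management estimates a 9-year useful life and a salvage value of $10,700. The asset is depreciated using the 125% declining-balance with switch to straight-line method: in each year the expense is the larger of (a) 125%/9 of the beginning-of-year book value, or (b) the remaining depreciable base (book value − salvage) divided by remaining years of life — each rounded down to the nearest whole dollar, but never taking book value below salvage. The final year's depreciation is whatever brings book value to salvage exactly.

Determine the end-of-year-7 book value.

Depreciable base = $131,377 − $10,700 = $120,677.
Year 1: DB = ⌊$131,377 × 125%/9⌋ = $18,246; SL = ⌊$120,677/9⌋ = $13,408 → take DB $18,246. Book value $113,131.
Year 2: DB = ⌊$113,131 × 125%/9⌋ = $15,712; SL = ⌊$102,431/8⌋ = $12,803 → take DB $15,712. Book value $97,419.
Year 3: DB = ⌊$97,419 × 125%/9⌋ = $13,530; SL = ⌊$86,719/7⌋ = $12,388 → take DB $13,530. Book value $83,889.
Year 4: DB = ⌊$83,889 × 125%/9⌋ = $11,651; SL = ⌊$73,189/6⌋ = $12,198 → take SL $12,198. Book value $71,691.
Year 5: DB = ⌊$71,691 × 125%/9⌋ = $9,957; SL = ⌊$60,991/5⌋ = $12,198 → take SL $12,198. Book value $59,493.
Year 6: DB = ⌊$59,493 × 125%/9⌋ = $8,262; SL = ⌊$48,793/4⌋ = $12,198 → take SL $12,198. Book value $47,295.
Year 7: DB = ⌊$47,295 × 125%/9⌋ = $6,568; SL = ⌊$36,595/3⌋ = $12,198 → take SL $12,198. Book value $35,097.

$35,097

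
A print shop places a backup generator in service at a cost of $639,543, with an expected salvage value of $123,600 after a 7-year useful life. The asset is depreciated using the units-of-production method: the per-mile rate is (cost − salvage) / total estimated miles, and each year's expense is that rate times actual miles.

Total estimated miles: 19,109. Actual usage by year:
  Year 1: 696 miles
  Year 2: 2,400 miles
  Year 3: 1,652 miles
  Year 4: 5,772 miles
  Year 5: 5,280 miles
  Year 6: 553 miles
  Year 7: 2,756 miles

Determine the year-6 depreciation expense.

Depreciable base = $639,543 − $123,600 = $515,943.
Rate = $515,943 / 19,109 miles = $27 per mile.
Year 1: 696 × $27 = $18,792. Book value $620,751.
Year 2: 2,400 × $27 = $64,800. Book value $555,951.
Year 3: 1,652 × $27 = $44,604. Book value $511,347.
Year 4: 5,772 × $27 = $155,844. Book value $355,503.
Year 5: 5,280 × $27 = $142,560. Book value $212,943.
Year 6: 553 × $27 = $14,931. Book value $198,012.

$14,931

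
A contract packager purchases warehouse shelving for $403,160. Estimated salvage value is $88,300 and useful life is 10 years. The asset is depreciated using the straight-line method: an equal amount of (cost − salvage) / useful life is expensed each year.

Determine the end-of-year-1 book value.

Depreciable base = $403,160 − $88,300 = $314,860.
Annual expense = $314,860 / 10 = $31,486.
End of year 1: book value $371,674.

$371,674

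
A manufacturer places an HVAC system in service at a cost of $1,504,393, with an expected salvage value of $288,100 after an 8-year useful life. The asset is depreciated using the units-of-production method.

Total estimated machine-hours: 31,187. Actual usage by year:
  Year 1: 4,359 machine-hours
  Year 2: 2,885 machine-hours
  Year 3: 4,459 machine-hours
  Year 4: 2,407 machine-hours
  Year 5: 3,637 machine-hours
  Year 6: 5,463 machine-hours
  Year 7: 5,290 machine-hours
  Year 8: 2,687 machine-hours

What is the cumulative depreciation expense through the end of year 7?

$1,111,500

Depreciable base = $1,504,393 − $288,100 = $1,216,293.
Rate = $1,216,293 / 31,187 machine-hours = $39 per machine-hour.
Year 1: 4,359 × $39 = $170,001. Book value $1,334,392.
Year 2: 2,885 × $39 = $112,515. Book value $1,221,877.
Year 3: 4,459 × $39 = $173,901. Book value $1,047,976.
Year 4: 2,407 × $39 = $93,873. Book value $954,103.
Year 5: 3,637 × $39 = $141,843. Book value $812,260.
Year 6: 5,463 × $39 = $213,057. Book value $599,203.
Year 7: 5,290 × $39 = $206,310. Book value $392,893.
Accumulated through year 7 = $1,504,393 − $392,893 = $1,111,500.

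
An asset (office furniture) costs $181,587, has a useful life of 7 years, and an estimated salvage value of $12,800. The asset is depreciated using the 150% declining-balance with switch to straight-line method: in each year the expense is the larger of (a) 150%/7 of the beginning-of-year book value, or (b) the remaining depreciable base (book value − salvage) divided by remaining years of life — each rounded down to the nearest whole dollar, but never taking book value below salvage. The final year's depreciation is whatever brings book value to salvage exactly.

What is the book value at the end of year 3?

Depreciable base = $181,587 − $12,800 = $168,787.
Year 1: DB = ⌊$181,587 × 150%/7⌋ = $38,911; SL = ⌊$168,787/7⌋ = $24,112 → take DB $38,911. Book value $142,676.
Year 2: DB = ⌊$142,676 × 150%/7⌋ = $30,573; SL = ⌊$129,876/6⌋ = $21,646 → take DB $30,573. Book value $112,103.
Year 3: DB = ⌊$112,103 × 150%/7⌋ = $24,022; SL = ⌊$99,303/5⌋ = $19,860 → take DB $24,022. Book value $88,081.

$88,081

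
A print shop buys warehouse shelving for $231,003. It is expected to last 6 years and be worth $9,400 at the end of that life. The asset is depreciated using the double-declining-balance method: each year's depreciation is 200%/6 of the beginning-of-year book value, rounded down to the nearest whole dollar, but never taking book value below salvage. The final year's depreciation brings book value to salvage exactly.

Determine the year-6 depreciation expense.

$21,021

Depreciable base = $231,003 − $9,400 = $221,603.
Year 1: ⌊$231,003 × 200%/6⌋ = $77,001. Book value $154,002.
Year 2: ⌊$154,002 × 200%/6⌋ = $51,334. Book value $102,668.
Year 3: ⌊$102,668 × 200%/6⌋ = $34,222. Book value $68,446.
Year 4: ⌊$68,446 × 200%/6⌋ = $22,815. Book value $45,631.
Year 5: ⌊$45,631 × 200%/6⌋ = $15,210. Book value $30,421.
Year 6 (final): $30,421 − $9,400 = $21,021. Book value $9,400.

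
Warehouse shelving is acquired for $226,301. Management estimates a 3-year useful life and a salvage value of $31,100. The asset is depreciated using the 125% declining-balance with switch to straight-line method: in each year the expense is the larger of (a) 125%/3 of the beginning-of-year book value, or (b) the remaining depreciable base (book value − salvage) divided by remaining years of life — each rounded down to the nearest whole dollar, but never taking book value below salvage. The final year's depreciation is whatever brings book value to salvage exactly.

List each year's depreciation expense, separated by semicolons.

Depreciable base = $226,301 − $31,100 = $195,201.
Year 1: DB = ⌊$226,301 × 125%/3⌋ = $94,292; SL = ⌊$195,201/3⌋ = $65,067 → take DB $94,292. Book value $132,009.
Year 2: DB = ⌊$132,009 × 125%/3⌋ = $55,003; SL = ⌊$100,909/2⌋ = $50,454 → take DB $55,003. Book value $77,006.
Year 3 (final): $77,006 − $31,100 = $45,906. Book value $31,100.

$94,292; $55,003; $45,906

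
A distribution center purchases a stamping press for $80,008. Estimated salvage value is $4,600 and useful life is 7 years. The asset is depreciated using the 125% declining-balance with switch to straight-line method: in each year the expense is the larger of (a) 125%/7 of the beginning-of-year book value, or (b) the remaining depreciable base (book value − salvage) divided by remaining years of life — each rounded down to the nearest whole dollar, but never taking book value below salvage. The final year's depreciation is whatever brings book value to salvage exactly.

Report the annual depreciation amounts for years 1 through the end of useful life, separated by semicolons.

$14,287; $11,735; $9,877; $9,877; $9,877; $9,877; $9,878

Depreciable base = $80,008 − $4,600 = $75,408.
Year 1: DB = ⌊$80,008 × 125%/7⌋ = $14,287; SL = ⌊$75,408/7⌋ = $10,772 → take DB $14,287. Book value $65,721.
Year 2: DB = ⌊$65,721 × 125%/7⌋ = $11,735; SL = ⌊$61,121/6⌋ = $10,186 → take DB $11,735. Book value $53,986.
Year 3: DB = ⌊$53,986 × 125%/7⌋ = $9,640; SL = ⌊$49,386/5⌋ = $9,877 → take SL $9,877. Book value $44,109.
Year 4: DB = ⌊$44,109 × 125%/7⌋ = $7,876; SL = ⌊$39,509/4⌋ = $9,877 → take SL $9,877. Book value $34,232.
Year 5: DB = ⌊$34,232 × 125%/7⌋ = $6,112; SL = ⌊$29,632/3⌋ = $9,877 → take SL $9,877. Book value $24,355.
Year 6: DB = ⌊$24,355 × 125%/7⌋ = $4,349; SL = ⌊$19,755/2⌋ = $9,877 → take SL $9,877. Book value $14,478.
Year 7 (final): $14,478 − $4,600 = $9,878. Book value $4,600.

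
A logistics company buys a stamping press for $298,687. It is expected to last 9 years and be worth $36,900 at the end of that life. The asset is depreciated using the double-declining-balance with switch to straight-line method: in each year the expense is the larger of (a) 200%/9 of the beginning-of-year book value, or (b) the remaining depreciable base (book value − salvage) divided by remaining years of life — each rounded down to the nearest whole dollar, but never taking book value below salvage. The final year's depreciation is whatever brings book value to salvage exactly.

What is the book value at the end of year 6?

Depreciable base = $298,687 − $36,900 = $261,787.
Year 1: DB = ⌊$298,687 × 200%/9⌋ = $66,374; SL = ⌊$261,787/9⌋ = $29,087 → take DB $66,374. Book value $232,313.
Year 2: DB = ⌊$232,313 × 200%/9⌋ = $51,625; SL = ⌊$195,413/8⌋ = $24,426 → take DB $51,625. Book value $180,688.
Year 3: DB = ⌊$180,688 × 200%/9⌋ = $40,152; SL = ⌊$143,788/7⌋ = $20,541 → take DB $40,152. Book value $140,536.
Year 4: DB = ⌊$140,536 × 200%/9⌋ = $31,230; SL = ⌊$103,636/6⌋ = $17,272 → take DB $31,230. Book value $109,306.
Year 5: DB = ⌊$109,306 × 200%/9⌋ = $24,290; SL = ⌊$72,406/5⌋ = $14,481 → take DB $24,290. Book value $85,016.
Year 6: DB = ⌊$85,016 × 200%/9⌋ = $18,892; SL = ⌊$48,116/4⌋ = $12,029 → take DB $18,892. Book value $66,124.

$66,124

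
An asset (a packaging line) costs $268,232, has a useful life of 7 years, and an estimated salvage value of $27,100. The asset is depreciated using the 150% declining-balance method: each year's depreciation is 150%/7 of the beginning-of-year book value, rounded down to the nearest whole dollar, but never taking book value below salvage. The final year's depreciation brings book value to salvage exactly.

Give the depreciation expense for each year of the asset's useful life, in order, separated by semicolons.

$57,478; $45,161; $35,484; $27,880; $21,906; $17,212; $36,011

Depreciable base = $268,232 − $27,100 = $241,132.
Year 1: ⌊$268,232 × 150%/7⌋ = $57,478. Book value $210,754.
Year 2: ⌊$210,754 × 150%/7⌋ = $45,161. Book value $165,593.
Year 3: ⌊$165,593 × 150%/7⌋ = $35,484. Book value $130,109.
Year 4: ⌊$130,109 × 150%/7⌋ = $27,880. Book value $102,229.
Year 5: ⌊$102,229 × 150%/7⌋ = $21,906. Book value $80,323.
Year 6: ⌊$80,323 × 150%/7⌋ = $17,212. Book value $63,111.
Year 7 (final): $63,111 − $27,100 = $36,011. Book value $27,100.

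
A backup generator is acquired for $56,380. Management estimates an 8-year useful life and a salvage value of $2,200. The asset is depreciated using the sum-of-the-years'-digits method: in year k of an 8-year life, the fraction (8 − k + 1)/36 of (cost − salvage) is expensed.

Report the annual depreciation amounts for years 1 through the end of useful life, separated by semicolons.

Depreciable base = $56,380 − $2,200 = $54,180.
Sum of the years' digits = 8+7+6+5+4+3+2+1 = 36.
Year 1: $54,180 × 8/36 = $12,040. Book value $44,340.
Year 2: $54,180 × 7/36 = $10,535. Book value $33,805.
Year 3: $54,180 × 6/36 = $9,030. Book value $24,775.
Year 4: $54,180 × 5/36 = $7,525. Book value $17,250.
Year 5: $54,180 × 4/36 = $6,020. Book value $11,230.
Year 6: $54,180 × 3/36 = $4,515. Book value $6,715.
Year 7: $54,180 × 2/36 = $3,010. Book value $3,705.
Year 8: $54,180 × 1/36 = $1,505. Book value $2,200.

$12,040; $10,535; $9,030; $7,525; $6,020; $4,515; $3,010; $1,505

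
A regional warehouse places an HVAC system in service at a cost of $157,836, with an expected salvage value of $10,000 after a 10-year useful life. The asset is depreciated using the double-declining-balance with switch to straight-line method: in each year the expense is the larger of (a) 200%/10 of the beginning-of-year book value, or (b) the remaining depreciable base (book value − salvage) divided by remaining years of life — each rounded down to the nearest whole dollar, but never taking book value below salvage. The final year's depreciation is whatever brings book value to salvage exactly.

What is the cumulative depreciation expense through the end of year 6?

Depreciable base = $157,836 − $10,000 = $147,836.
Year 1: DB = ⌊$157,836 × 200%/10⌋ = $31,567; SL = ⌊$147,836/10⌋ = $14,783 → take DB $31,567. Book value $126,269.
Year 2: DB = ⌊$126,269 × 200%/10⌋ = $25,253; SL = ⌊$116,269/9⌋ = $12,918 → take DB $25,253. Book value $101,016.
Year 3: DB = ⌊$101,016 × 200%/10⌋ = $20,203; SL = ⌊$91,016/8⌋ = $11,377 → take DB $20,203. Book value $80,813.
Year 4: DB = ⌊$80,813 × 200%/10⌋ = $16,162; SL = ⌊$70,813/7⌋ = $10,116 → take DB $16,162. Book value $64,651.
Year 5: DB = ⌊$64,651 × 200%/10⌋ = $12,930; SL = ⌊$54,651/6⌋ = $9,108 → take DB $12,930. Book value $51,721.
Year 6: DB = ⌊$51,721 × 200%/10⌋ = $10,344; SL = ⌊$41,721/5⌋ = $8,344 → take DB $10,344. Book value $41,377.
Accumulated through year 6 = $157,836 − $41,377 = $116,459.

$116,459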